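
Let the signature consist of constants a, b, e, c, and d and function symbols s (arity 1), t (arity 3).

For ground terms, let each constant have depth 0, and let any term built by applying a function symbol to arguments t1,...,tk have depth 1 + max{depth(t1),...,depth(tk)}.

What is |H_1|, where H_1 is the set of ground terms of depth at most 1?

Write N_k for the number of ground terms of depth ≤ k. A term of depth ≤ k is either a constant or a function symbol applied to arguments of depth ≤ k−1, so N_k = 5 + N_{k-1} + N_{k-1}^3.
N_0 = 5
N_1 = 5 + 5 + 5^3 = 135

135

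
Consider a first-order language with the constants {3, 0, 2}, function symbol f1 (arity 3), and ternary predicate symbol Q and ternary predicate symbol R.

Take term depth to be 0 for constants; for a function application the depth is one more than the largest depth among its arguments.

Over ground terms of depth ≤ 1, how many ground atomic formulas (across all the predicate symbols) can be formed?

First count ground terms of depth ≤ 1.
Count level by level. With function symbols f1/3, the terms of depth ≤ k are the 3 constants together with each function applied to depth-≤(k−1) tuples, so N_k = 3 + N_{k-1}^3.
N_0 = 3
N_1 = 3 + 3^3 = 30
So |H| = 30.
A ground atom is a predicate applied to a tuple of terms from H, so the count is the sum over predicates of |H|^arity:
  Q: 30^3 = 27000;  R: 30^3 = 27000
Total ground atoms: 27000 + 27000 = 54000.

54000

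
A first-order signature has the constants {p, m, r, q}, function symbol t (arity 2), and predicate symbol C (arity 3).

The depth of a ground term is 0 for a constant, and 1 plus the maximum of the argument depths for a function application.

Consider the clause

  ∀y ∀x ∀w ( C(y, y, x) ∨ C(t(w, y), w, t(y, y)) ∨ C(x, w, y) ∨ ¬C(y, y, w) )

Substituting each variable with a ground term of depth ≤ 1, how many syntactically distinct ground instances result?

Ground terms of depth ≤ 1:
  Let N_k count ground terms of depth at most k. Each non-constant term of depth ≤ k is some function symbol applied to depth-≤(k−1) arguments, giving N_k = 4 + N_{k-1}^2.
  N_0 = 4
  N_1 = 4 + 4^2 = 20
So there are 20 ground terms available for substitution.
The body mentions every one of the 3 quantified variables; since ground terms form a free algebra, no two substitutions collapse to the same formula.
Number of ground instances = 20^3 = 8000.

8000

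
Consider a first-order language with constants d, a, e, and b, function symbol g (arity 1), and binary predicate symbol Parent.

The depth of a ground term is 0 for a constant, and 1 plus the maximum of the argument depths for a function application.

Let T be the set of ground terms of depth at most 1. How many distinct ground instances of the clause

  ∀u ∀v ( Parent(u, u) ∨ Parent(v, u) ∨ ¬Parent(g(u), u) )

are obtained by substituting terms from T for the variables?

64

Ground terms of depth ≤ 1:
  If N_k denotes the number of depth-≤k ground terms, the 4 constants give N_0 = 4, and each function symbol of arity r contributes N_{k-1}^r new terms at level k: N_k = 4 + N_{k-1}.
  N_0 = 4
  N_1 = 4 + 4 = 8
So there are 8 ground terms available for substitution.
Each of u, v ranges independently over the available ground terms, and distinct assignments produce distinct instances.
Number of ground instances = 8^2 = 64.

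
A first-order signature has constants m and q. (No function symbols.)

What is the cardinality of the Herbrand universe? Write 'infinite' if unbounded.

There are no function symbols, so every ground term is one of the 2 constants.
The Herbrand universe is {m, q}, which is finite with 2 elements.

2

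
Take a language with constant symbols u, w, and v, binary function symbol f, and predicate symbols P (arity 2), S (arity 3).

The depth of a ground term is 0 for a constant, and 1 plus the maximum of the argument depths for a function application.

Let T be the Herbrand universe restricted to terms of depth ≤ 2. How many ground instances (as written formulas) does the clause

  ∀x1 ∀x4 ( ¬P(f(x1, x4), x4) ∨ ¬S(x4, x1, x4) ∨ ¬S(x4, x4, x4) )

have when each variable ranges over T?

21609

Ground terms of depth ≤ 2:
  Let N_k count ground terms of depth at most k. Each non-constant term of depth ≤ k is some function symbol applied to depth-≤(k−1) arguments, giving N_k = 3 + N_{k-1}^2.
  N_0 = 3
  N_1 = 3 + 3^2 = 12
  N_2 = 3 + 12^2 = 147
So there are 147 ground terms available for substitution.
The clause has 2 distinct variables (x1, x4), each appearing in the body. In the free term algebra distinct substitutions yield syntactically distinct ground instances.
Number of ground instances = 147^2 = 21609.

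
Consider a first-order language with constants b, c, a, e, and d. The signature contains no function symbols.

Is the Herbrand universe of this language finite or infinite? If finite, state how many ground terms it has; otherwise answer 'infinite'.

There are no function symbols, so every ground term is one of the 5 constants.
The Herbrand universe is {b, c, a, e, d}, which is finite with 5 elements.

5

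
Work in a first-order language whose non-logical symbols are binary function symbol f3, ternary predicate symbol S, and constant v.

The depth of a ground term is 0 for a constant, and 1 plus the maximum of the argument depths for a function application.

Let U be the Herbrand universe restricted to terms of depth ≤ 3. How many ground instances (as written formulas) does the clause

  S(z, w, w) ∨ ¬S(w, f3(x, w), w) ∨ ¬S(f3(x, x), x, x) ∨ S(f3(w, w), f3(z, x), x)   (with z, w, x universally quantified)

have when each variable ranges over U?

Ground terms of depth ≤ 3:
  Let N_k = |{terms of depth ≤ k}|. Then N_0 = 1 and N_k = 1 + N_{k-1}^2 for k ≥ 1 (one summand per function symbol, arity giving the exponent).
  N_0 = 1
  N_1 = 1 + 1^2 = 2
  N_2 = 1 + 2^2 = 5
  N_3 = 1 + 5^2 = 26
So there are 26 ground terms available for substitution.
The clause has 3 distinct variables (z, w, x), each appearing in the body. In the free term algebra distinct substitutions yield syntactically distinct ground instances.
Number of ground instances = 26^3 = 17576.

17576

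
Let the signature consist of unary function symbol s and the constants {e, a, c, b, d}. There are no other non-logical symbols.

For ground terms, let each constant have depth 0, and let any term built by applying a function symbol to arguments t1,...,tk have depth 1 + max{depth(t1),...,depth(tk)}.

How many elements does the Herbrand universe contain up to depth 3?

Let N_k = |{terms of depth ≤ k}|. Then N_0 = 5 and N_k = 5 + N_{k-1} for k ≥ 1 (one summand per function symbol, arity giving the exponent).
N_0 = 5
N_1 = 5 + 5 = 10
N_2 = 5 + 10 = 15
N_3 = 5 + 15 = 20

20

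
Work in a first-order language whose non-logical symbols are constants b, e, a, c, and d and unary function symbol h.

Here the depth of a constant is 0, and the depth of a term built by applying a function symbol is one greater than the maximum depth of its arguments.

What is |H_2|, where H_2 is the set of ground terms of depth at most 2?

Let N_k = |{terms of depth ≤ k}|. Then N_0 = 5 and N_k = 5 + N_{k-1} for k ≥ 1 (one summand per function symbol, arity giving the exponent).
N_0 = 5
N_1 = 5 + 5 = 10
N_2 = 5 + 10 = 15

15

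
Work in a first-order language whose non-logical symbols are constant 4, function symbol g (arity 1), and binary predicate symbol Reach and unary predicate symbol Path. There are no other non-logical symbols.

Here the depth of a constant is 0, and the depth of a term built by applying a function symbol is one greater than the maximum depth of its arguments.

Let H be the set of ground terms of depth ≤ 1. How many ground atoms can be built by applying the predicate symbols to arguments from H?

6

First count ground terms of depth ≤ 1.
Count level by level. With function symbols g/1, the terms of depth ≤ k are the 1 constant together with each function applied to depth-≤(k−1) tuples, so N_k = 1 + N_{k-1}.
N_0 = 1
N_1 = 1 + 1 = 2
Explicitly: 4, g(4).
So |H| = 2.
Ground atoms are formed by filling each argument slot of a predicate with a term from H, so an r-ary predicate gives |H|^r atoms:
  Reach: 2^2 = 4;  Path: 2
Total ground atoms: 4 + 2 = 6.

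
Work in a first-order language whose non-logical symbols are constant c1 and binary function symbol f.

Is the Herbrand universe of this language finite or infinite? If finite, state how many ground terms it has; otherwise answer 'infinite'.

The signature has at least one function symbol (f, arity 2) and at least one constant (c1).
Iterating f gives infinitely many distinct ground terms: c1, f(c1, c1), f(f(c1, c1), f(c1, c1)), ...
So the Herbrand universe is infinite.

infinite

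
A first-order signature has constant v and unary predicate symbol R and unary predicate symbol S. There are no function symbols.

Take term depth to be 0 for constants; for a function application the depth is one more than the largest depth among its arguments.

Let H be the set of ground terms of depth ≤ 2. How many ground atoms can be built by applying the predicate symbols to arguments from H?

2

First count ground terms of depth ≤ 2.
With no function symbols every ground term is a constant, so there is exactly 1 ground term at every depth bound.
N_0 = 1
N_1 = 1
N_2 = 1
Explicitly: v.
So |H| = 1.
Each predicate of arity r yields |H|^r ground atoms (one per choice of an r-tuple from H):
  R: 1;  S: 1
Total ground atoms: 1 + 1 = 2.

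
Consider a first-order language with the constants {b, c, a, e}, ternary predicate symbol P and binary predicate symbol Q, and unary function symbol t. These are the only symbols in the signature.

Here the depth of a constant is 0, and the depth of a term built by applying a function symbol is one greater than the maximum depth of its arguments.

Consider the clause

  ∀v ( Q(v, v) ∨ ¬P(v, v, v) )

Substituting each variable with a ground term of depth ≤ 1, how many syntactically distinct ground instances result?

Ground terms of depth ≤ 1:
  Let N_k = |{terms of depth ≤ k}|. Then N_0 = 4 and N_k = 4 + N_{k-1} for k ≥ 1 (one summand per function symbol, arity giving the exponent).
  N_0 = 4
  N_1 = 4 + 4 = 8
So there are 8 ground terms available for substitution.
The variable v ranges independently over the available ground terms, and distinct assignments produce distinct instances.
Number of ground instances = 8.

8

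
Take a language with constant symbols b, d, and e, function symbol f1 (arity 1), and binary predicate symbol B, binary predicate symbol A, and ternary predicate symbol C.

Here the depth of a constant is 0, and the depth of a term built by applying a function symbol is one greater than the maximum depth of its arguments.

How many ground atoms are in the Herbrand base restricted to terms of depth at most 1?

288

First count ground terms of depth ≤ 1.
If N_k denotes the number of depth-≤k ground terms, the 3 constants give N_0 = 3, and each function symbol of arity r contributes N_{k-1}^r new terms at level k: N_k = 3 + N_{k-1}.
N_0 = 3
N_1 = 3 + 3 = 6
Explicitly: b, d, e, f1(b), f1(d), f1(e).
So |H| = 6.
Ground atoms are formed by filling each argument slot of a predicate with a term from H, so an r-ary predicate gives |H|^r atoms:
  B: 6^2 = 36;  A: 6^2 = 36;  C: 6^3 = 216
Total ground atoms: 36 + 36 + 216 = 288.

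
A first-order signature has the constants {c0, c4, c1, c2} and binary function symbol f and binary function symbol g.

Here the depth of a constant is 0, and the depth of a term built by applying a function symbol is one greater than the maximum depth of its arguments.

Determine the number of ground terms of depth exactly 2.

If N_k denotes the number of depth-≤k ground terms, the 4 constants give N_0 = 4, and each function symbol of arity r contributes N_{k-1}^r new terms at level k: N_k = 4 + N_{k-1}^2 + N_{k-1}^2.
N_0 = 4
N_1 = 4 + 4^2 + 4^2 = 36
N_2 = 4 + 36^2 + 36^2 = 2596
Terms of depth exactly 2: N_2 − N_1 = 2596 − 36 = 2560.

2560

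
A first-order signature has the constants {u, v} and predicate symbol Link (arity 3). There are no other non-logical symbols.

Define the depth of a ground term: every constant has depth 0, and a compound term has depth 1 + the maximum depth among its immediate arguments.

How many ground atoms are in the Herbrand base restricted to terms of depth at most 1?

8

First count ground terms of depth ≤ 1.
With no function symbols every ground term is a constant, so there are exactly 2 ground terms at every depth bound.
N_0 = 2
N_1 = 2
Explicitly: u, v.
So |H| = 2.
A ground atom is a predicate applied to a tuple of terms from H, so the count is the sum over predicates of |H|^arity:
  Link: 2^3 = 8
Total ground atoms: 8.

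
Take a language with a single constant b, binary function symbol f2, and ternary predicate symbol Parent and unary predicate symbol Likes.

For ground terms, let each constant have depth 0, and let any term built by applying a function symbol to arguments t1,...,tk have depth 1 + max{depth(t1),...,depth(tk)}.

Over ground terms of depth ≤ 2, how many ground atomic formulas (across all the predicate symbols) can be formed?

First count ground terms of depth ≤ 2.
Let N_k count ground terms of depth at most k. Each non-constant term of depth ≤ k is some function symbol applied to depth-≤(k−1) arguments, giving N_k = 1 + N_{k-1}^2.
N_0 = 1
N_1 = 1 + 1^2 = 2
N_2 = 1 + 2^2 = 5
Explicitly: b, f2(b, b), f2(b, f2(b, b)), f2(f2(b, b), b), f2(f2(b, b), f2(b, b)).
So |H| = 5.
For each predicate symbol, the number of ground atoms is |H| raised to its arity; summing:
  Parent: 5^3 = 125;  Likes: 5
Total ground atoms: 125 + 5 = 130.

130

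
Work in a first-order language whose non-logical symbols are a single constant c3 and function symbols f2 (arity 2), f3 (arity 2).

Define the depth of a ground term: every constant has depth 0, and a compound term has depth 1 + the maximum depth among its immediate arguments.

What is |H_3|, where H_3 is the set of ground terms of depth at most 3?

723

Write N_k for the number of ground terms of depth ≤ k. A term of depth ≤ k is either a constant or a function symbol applied to arguments of depth ≤ k−1, so N_k = 1 + N_{k-1}^2 + N_{k-1}^2.
N_0 = 1
N_1 = 1 + 1^2 + 1^2 = 3
N_2 = 1 + 3^2 + 3^2 = 19
N_3 = 1 + 19^2 + 19^2 = 723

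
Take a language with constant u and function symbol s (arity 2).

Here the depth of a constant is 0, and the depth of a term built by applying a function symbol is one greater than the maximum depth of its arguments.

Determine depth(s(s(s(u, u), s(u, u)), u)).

depth(s(u, u)) = 1 + max(0, 0) = 1
depth(s(s(u, u), s(u, u))) = 1 + max(1, 1) = 2
depth(s(s(s(u, u), s(u, u)), u)) = 1 + max(2, 0) = 3

3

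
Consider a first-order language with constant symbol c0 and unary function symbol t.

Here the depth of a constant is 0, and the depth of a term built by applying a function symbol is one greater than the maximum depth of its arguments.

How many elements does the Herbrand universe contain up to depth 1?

Let N_k count ground terms of depth at most k. Each non-constant term of depth ≤ k is some function symbol applied to depth-≤(k−1) arguments, giving N_k = 1 + N_{k-1}.
N_0 = 1
N_1 = 1 + 1 = 2

2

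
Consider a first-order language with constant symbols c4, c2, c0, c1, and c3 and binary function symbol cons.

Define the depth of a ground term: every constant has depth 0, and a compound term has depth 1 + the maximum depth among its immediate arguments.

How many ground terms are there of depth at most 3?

819030

Let N_k count ground terms of depth at most k. Each non-constant term of depth ≤ k is some function symbol applied to depth-≤(k−1) arguments, giving N_k = 5 + N_{k-1}^2.
N_0 = 5
N_1 = 5 + 5^2 = 30
N_2 = 5 + 30^2 = 905
N_3 = 5 + 905^2 = 819030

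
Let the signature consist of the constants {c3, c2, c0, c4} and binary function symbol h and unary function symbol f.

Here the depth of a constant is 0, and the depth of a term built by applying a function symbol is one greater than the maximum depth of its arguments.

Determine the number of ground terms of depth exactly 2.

Let N_k = |{terms of depth ≤ k}|. Then N_0 = 4 and N_k = 4 + N_{k-1}^2 + N_{k-1} for k ≥ 1 (one summand per function symbol, arity giving the exponent).
N_0 = 4
N_1 = 4 + 4^2 + 4 = 24
N_2 = 4 + 24^2 + 24 = 604
Terms of depth exactly 2: N_2 − N_1 = 604 − 24 = 580.

580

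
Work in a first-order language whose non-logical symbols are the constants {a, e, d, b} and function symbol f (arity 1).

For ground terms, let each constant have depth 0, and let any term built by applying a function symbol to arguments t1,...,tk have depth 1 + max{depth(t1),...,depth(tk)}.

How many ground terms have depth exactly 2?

4

Count level by level. With function symbols f/1, the terms of depth ≤ k are the 4 constants together with each function applied to depth-≤(k−1) tuples, so N_k = 4 + N_{k-1}.
N_0 = 4
N_1 = 4 + 4 = 8
N_2 = 4 + 8 = 12
Terms of depth exactly 2: N_2 − N_1 = 12 − 8 = 4.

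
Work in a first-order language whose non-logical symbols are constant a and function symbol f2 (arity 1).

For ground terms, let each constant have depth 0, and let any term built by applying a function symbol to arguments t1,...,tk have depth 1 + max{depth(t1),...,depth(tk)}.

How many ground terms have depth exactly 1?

If N_k denotes the number of depth-≤k ground terms, the 1 constant gives N_0 = 1, and each function symbol of arity r contributes N_{k-1}^r new terms at level k: N_k = 1 + N_{k-1}.
N_0 = 1
N_1 = 1 + 1 = 2
Terms of depth exactly 1: N_1 − N_0 = 2 − 1 = 1.

1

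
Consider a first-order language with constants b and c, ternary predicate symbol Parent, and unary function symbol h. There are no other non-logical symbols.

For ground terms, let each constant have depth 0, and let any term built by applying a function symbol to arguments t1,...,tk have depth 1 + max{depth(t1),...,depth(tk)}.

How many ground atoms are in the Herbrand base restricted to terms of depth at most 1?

64

First count ground terms of depth ≤ 1.
Write N_k for the number of ground terms of depth ≤ k. A term of depth ≤ k is either a constant or a function symbol applied to arguments of depth ≤ k−1, so N_k = 2 + N_{k-1}.
N_0 = 2
N_1 = 2 + 2 = 4
So |H| = 4.
Each predicate of arity r yields |H|^r ground atoms (one per choice of an r-tuple from H):
  Parent: 4^3 = 64
Total ground atoms: 64.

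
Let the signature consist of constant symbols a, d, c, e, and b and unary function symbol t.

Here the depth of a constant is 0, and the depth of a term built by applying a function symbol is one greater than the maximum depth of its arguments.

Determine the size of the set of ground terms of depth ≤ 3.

20

Count level by level. With function symbols t/1, the terms of depth ≤ k are the 5 constants together with each function applied to depth-≤(k−1) tuples, so N_k = 5 + N_{k-1}.
N_0 = 5
N_1 = 5 + 5 = 10
N_2 = 5 + 10 = 15
N_3 = 5 + 15 = 20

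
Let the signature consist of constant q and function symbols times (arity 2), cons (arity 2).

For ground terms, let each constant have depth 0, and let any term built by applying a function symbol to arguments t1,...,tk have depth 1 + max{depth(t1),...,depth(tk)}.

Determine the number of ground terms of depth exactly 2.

16

Let N_k = |{terms of depth ≤ k}|. Then N_0 = 1 and N_k = 1 + N_{k-1}^2 + N_{k-1}^2 for k ≥ 1 (one summand per function symbol, arity giving the exponent).
N_0 = 1
N_1 = 1 + 1^2 + 1^2 = 3
N_2 = 1 + 3^2 + 3^2 = 19
Terms of depth exactly 2: N_2 − N_1 = 19 − 3 = 16.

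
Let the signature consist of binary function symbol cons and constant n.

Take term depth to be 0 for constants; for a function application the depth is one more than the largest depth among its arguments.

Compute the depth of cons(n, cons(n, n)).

depth(cons(n, n)) = 1 + max(0, 0) = 1
depth(cons(n, cons(n, n))) = 1 + max(0, 1) = 2

2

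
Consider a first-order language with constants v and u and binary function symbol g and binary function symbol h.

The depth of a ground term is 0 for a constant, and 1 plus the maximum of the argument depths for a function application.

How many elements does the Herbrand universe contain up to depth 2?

Write N_k for the number of ground terms of depth ≤ k. A term of depth ≤ k is either a constant or a function symbol applied to arguments of depth ≤ k−1, so N_k = 2 + N_{k-1}^2 + N_{k-1}^2.
N_0 = 2
N_1 = 2 + 2^2 + 2^2 = 10
N_2 = 2 + 10^2 + 10^2 = 202

202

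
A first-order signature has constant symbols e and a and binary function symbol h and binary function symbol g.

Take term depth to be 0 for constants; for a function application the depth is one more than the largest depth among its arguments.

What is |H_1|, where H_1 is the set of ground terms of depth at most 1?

Write N_k for the number of ground terms of depth ≤ k. A term of depth ≤ k is either a constant or a function symbol applied to arguments of depth ≤ k−1, so N_k = 2 + N_{k-1}^2 + N_{k-1}^2.
N_0 = 2
N_1 = 2 + 2^2 + 2^2 = 10

10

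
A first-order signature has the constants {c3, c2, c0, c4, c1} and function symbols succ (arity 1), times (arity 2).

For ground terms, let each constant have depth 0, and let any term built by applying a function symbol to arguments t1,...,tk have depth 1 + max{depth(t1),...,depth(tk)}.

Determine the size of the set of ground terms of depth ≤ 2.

1265

If N_k denotes the number of depth-≤k ground terms, the 5 constants give N_0 = 5, and each function symbol of arity r contributes N_{k-1}^r new terms at level k: N_k = 5 + N_{k-1} + N_{k-1}^2.
N_0 = 5
N_1 = 5 + 5 + 5^2 = 35
N_2 = 5 + 35 + 35^2 = 1265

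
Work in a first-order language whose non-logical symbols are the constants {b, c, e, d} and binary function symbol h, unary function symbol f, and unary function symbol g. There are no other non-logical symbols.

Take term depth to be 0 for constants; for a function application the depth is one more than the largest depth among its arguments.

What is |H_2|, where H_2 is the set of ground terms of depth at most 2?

Count level by level. With function symbols h/2, f/1, g/1, the terms of depth ≤ k are the 4 constants together with each function applied to depth-≤(k−1) tuples, so N_k = 4 + N_{k-1}^2 + N_{k-1} + N_{k-1}.
N_0 = 4
N_1 = 4 + 4^2 + 4 + 4 = 28
N_2 = 4 + 28^2 + 28 + 28 = 844

844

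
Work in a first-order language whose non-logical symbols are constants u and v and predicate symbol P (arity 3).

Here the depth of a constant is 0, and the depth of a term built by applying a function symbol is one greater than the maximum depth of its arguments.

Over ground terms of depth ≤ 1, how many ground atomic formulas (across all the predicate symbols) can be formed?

First count ground terms of depth ≤ 1.
With no function symbols every ground term is a constant, so there are exactly 2 ground terms at every depth bound.
N_0 = 2
N_1 = 2
So |H| = 2.
A ground atom is a predicate applied to a tuple of terms from H, so the count is the sum over predicates of |H|^arity:
  P: 2^3 = 8
Total ground atoms: 8.

8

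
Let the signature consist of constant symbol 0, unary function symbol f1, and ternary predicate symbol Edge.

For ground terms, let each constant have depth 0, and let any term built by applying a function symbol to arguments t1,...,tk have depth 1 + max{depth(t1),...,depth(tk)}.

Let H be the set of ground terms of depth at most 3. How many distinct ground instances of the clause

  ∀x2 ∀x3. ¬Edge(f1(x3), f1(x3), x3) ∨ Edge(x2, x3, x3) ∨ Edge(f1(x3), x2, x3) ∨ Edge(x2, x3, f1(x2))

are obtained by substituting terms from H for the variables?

16

Ground terms of depth ≤ 3:
  Let N_k = |{terms of depth ≤ k}|. Then N_0 = 1 and N_k = 1 + N_{k-1} for k ≥ 1 (one summand per function symbol, arity giving the exponent).
  N_0 = 1
  N_1 = 1 + 1 = 2
  N_2 = 1 + 2 = 3
  N_3 = 1 + 3 = 4
  Explicitly: 0, f1(0), f1(f1(0)), f1(f1(f1(0))).
So there are 4 ground terms available for substitution.
The body mentions every one of the 2 quantified variables; since ground terms form a free algebra, no two substitutions collapse to the same formula.
Number of ground instances = 4^2 = 16.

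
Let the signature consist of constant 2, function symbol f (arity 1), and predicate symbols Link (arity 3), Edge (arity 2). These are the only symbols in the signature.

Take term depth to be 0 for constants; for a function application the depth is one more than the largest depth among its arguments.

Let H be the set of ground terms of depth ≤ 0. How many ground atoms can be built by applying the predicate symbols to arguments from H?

First count ground terms of depth ≤ 0.
Write N_k for the number of ground terms of depth ≤ k. A term of depth ≤ k is either a constant or a function symbol applied to arguments of depth ≤ k−1, so N_k = 1 + N_{k-1}.
N_0 = 1
Explicitly: 2.
So |H| = 1.
Each predicate of arity r yields |H|^r ground atoms (one per choice of an r-tuple from H):
  Link: 1^3 = 1;  Edge: 1^2 = 1
Total ground atoms: 1 + 1 = 2.

2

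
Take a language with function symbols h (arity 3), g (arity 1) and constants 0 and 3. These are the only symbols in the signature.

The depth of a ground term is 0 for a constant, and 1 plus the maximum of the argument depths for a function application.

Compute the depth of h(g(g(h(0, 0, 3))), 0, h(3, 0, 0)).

depth(h(0, 0, 3)) = 1 + max(0, 0, 0) = 1
depth(g(h(0, 0, 3))) = 1 + depth(h(0, 0, 3)) = 1 + 1 = 2
depth(g(g(h(0, 0, 3)))) = 1 + depth(g(h(0, 0, 3))) = 1 + 2 = 3
depth(h(3, 0, 0)) = 1 + max(0, 0, 0) = 1
depth(h(g(g(h(0, 0, 3))), 0, h(3, 0, 0))) = 1 + max(3, 0, 1) = 4

4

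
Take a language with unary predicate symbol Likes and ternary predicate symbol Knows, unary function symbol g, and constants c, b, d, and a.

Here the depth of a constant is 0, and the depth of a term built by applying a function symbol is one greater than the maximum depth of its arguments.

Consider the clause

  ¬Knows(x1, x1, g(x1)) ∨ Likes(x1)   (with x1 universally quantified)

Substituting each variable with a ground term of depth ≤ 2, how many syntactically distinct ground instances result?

12

Ground terms of depth ≤ 2:
  If N_k denotes the number of depth-≤k ground terms, the 4 constants give N_0 = 4, and each function symbol of arity r contributes N_{k-1}^r new terms at level k: N_k = 4 + N_{k-1}.
  N_0 = 4
  N_1 = 4 + 4 = 8
  N_2 = 4 + 8 = 12
So there are 12 ground terms available for substitution.
The body mentions the single quantified variable x1; since ground terms form a free algebra, no two substitutions collapse to the same formula.
Number of ground instances = 12.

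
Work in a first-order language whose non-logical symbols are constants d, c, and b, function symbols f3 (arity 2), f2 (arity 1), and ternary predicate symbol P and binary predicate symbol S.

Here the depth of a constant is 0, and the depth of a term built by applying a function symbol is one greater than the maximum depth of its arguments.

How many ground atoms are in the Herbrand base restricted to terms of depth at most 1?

3600

First count ground terms of depth ≤ 1.
Let N_k = |{terms of depth ≤ k}|. Then N_0 = 3 and N_k = 3 + N_{k-1}^2 + N_{k-1} for k ≥ 1 (one summand per function symbol, arity giving the exponent).
N_0 = 3
N_1 = 3 + 3^2 + 3 = 15
So |H| = 15.
Each predicate of arity r yields |H|^r ground atoms (one per choice of an r-tuple from H):
  P: 15^3 = 3375;  S: 15^2 = 225
Total ground atoms: 3375 + 225 = 3600.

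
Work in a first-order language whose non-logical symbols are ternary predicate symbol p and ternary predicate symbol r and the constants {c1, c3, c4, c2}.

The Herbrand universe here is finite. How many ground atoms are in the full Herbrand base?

With no function symbols, the Herbrand universe is just the 4 constants.
Ground atoms per predicate: p: 4^3 = 64, r: 4^3 = 64.
Herbrand base size = 64 + 64 = 128.

128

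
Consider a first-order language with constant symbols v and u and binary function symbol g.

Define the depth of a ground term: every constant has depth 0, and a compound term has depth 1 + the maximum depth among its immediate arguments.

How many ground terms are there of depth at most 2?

38

Let N_k = |{terms of depth ≤ k}|. Then N_0 = 2 and N_k = 2 + N_{k-1}^2 for k ≥ 1 (one summand per function symbol, arity giving the exponent).
N_0 = 2
N_1 = 2 + 2^2 = 6
N_2 = 2 + 6^2 = 38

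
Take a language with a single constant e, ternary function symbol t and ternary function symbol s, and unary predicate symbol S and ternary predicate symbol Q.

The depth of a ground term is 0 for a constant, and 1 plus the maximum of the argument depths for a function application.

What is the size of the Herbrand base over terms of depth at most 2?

166430

First count ground terms of depth ≤ 2.
Let N_k = |{terms of depth ≤ k}|. Then N_0 = 1 and N_k = 1 + N_{k-1}^3 + N_{k-1}^3 for k ≥ 1 (one summand per function symbol, arity giving the exponent).
N_0 = 1
N_1 = 1 + 1^3 + 1^3 = 3
N_2 = 1 + 3^3 + 3^3 = 55
So |H| = 55.
Ground atoms are formed by filling each argument slot of a predicate with a term from H, so an r-ary predicate gives |H|^r atoms:
  S: 55;  Q: 55^3 = 166375
Total ground atoms: 55 + 166375 = 166430.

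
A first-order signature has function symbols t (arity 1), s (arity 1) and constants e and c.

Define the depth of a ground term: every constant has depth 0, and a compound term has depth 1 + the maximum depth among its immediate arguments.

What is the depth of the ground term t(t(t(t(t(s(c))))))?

6

depth(s(c)) = 1 + depth(c) = 1 + 0 = 1
depth(t(s(c))) = 1 + depth(s(c)) = 1 + 1 = 2
depth(t(t(s(c)))) = 1 + depth(t(s(c))) = 1 + 2 = 3
depth(t(t(t(s(c))))) = 1 + depth(t(t(s(c)))) = 1 + 3 = 4
depth(t(t(t(t(s(c)))))) = 1 + depth(t(t(t(s(c))))) = 1 + 4 = 5
depth(t(t(t(t(t(s(c))))))) = 1 + depth(t(t(t(t(s(c)))))) = 1 + 5 = 6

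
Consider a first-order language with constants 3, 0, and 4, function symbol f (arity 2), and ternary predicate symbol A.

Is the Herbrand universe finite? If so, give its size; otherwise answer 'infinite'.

infinite

The signature has at least one function symbol (f, arity 2) and at least one constant (3).
Iterating f gives infinitely many distinct ground terms: 3, f(3, 3), f(f(3, 3), f(3, 3)), ...
So the Herbrand universe is infinite.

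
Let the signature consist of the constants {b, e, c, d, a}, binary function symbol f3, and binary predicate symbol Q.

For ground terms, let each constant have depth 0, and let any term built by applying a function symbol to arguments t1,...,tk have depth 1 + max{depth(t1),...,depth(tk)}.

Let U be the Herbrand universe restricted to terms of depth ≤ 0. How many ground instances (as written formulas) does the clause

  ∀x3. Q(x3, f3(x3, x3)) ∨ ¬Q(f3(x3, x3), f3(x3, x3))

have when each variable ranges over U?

5

Ground terms of depth ≤ 0:
  Count level by level. With function symbols f3/2, the terms of depth ≤ k are the 5 constants together with each function applied to depth-≤(k−1) tuples, so N_k = 5 + N_{k-1}^2.
  N_0 = 5
So there are 5 ground terms available for substitution.
The variable x3 ranges independently over the available ground terms, and distinct assignments produce distinct instances.
Number of ground instances = 5.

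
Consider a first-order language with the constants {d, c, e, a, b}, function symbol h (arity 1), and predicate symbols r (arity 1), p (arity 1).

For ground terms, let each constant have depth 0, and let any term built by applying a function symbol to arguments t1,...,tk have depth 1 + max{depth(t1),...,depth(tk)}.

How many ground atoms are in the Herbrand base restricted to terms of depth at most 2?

30

First count ground terms of depth ≤ 2.
Let N_k count ground terms of depth at most k. Each non-constant term of depth ≤ k is some function symbol applied to depth-≤(k−1) arguments, giving N_k = 5 + N_{k-1}.
N_0 = 5
N_1 = 5 + 5 = 10
N_2 = 5 + 10 = 15
So |H| = 15.
A ground atom is a predicate applied to a tuple of terms from H, so the count is the sum over predicates of |H|^arity:
  r: 15;  p: 15
Total ground atoms: 15 + 15 = 30.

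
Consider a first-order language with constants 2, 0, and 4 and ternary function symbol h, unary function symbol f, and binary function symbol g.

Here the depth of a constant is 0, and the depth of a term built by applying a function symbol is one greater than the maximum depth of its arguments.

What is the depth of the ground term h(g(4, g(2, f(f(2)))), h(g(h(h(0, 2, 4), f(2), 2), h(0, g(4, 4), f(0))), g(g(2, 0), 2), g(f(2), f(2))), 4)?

5

depth(f(2)) = 1 + depth(2) = 1 + 0 = 1
depth(f(f(2))) = 1 + depth(f(2)) = 1 + 1 = 2
depth(g(2, f(f(2)))) = 1 + max(0, 2) = 3
depth(g(4, g(2, f(f(2))))) = 1 + max(0, 3) = 4
depth(h(0, 2, 4)) = 1 + max(0, 0, 0) = 1
depth(h(h(0, 2, 4), f(2), 2)) = 1 + max(1, 1, 0) = 2
depth(g(4, 4)) = 1 + max(0, 0) = 1
depth(f(0)) = 1 + depth(0) = 1 + 0 = 1
depth(h(0, g(4, 4), f(0))) = 1 + max(0, 1, 1) = 2
depth(g(h(h(0, 2, 4), f(2), 2), h(0, g(4, 4), f(0)))) = 1 + max(2, 2) = 3
depth(g(2, 0)) = 1 + max(0, 0) = 1
depth(g(g(2, 0), 2)) = 1 + max(1, 0) = 2
depth(g(f(2), f(2))) = 1 + max(1, 1) = 2
depth(h(g(h(h(0, 2, 4), f(2), 2), h(0, g(4, 4), f(0))), g(g(2, 0), 2), g(f(2), f(2)))) = 1 + max(3, 2, 2) = 4
depth(h(g(4, g(2, f(f(2)))), h(g(h(h(0, 2, 4), f(2), 2), h(0, g(4, 4), f(0))), g(g(2, 0), 2), g(f(2), f(2))), 4)) = 1 + max(4, 4, 0) = 5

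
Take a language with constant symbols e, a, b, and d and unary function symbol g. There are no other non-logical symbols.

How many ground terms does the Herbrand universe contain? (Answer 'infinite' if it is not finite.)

infinite

The signature has at least one function symbol (g, arity 1) and at least one constant (e).
Iterating g gives infinitely many distinct ground terms: e, g(e), g(g(e)), ...
So the Herbrand universe is infinite.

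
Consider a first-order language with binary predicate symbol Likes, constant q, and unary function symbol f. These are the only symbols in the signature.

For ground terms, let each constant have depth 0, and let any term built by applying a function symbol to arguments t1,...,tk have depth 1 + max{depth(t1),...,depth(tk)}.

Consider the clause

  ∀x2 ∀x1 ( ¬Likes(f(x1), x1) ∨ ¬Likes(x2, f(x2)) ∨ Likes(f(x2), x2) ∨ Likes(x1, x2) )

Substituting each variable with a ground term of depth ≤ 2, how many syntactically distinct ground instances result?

9

Ground terms of depth ≤ 2:
  Count level by level. With function symbols f/1, the terms of depth ≤ k are the 1 constant together with each function applied to depth-≤(k−1) tuples, so N_k = 1 + N_{k-1}.
  N_0 = 1
  N_1 = 1 + 1 = 2
  N_2 = 1 + 2 = 3
  Explicitly: q, f(q), f(f(q)).
So there are 3 ground terms available for substitution.
The body mentions every one of the 2 quantified variables; since ground terms form a free algebra, no two substitutions collapse to the same formula.
Number of ground instances = 3^2 = 9.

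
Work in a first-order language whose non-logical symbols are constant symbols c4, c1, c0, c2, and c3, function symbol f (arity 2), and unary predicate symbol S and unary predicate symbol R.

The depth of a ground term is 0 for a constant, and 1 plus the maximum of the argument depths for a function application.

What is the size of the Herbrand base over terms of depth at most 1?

First count ground terms of depth ≤ 1.
Let N_k = |{terms of depth ≤ k}|. Then N_0 = 5 and N_k = 5 + N_{k-1}^2 for k ≥ 1 (one summand per function symbol, arity giving the exponent).
N_0 = 5
N_1 = 5 + 5^2 = 30
So |H| = 30.
Ground atoms are formed by filling each argument slot of a predicate with a term from H, so an r-ary predicate gives |H|^r atoms:
  S: 30;  R: 30
Total ground atoms: 30 + 30 = 60.

60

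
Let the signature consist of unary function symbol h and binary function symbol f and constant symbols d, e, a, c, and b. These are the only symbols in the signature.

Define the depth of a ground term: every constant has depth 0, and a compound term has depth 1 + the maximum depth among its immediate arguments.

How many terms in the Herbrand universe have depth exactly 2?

1230

Write N_k for the number of ground terms of depth ≤ k. A term of depth ≤ k is either a constant or a function symbol applied to arguments of depth ≤ k−1, so N_k = 5 + N_{k-1} + N_{k-1}^2.
N_0 = 5
N_1 = 5 + 5 + 5^2 = 35
N_2 = 5 + 35 + 35^2 = 1265
Terms of depth exactly 2: N_2 − N_1 = 1265 − 35 = 1230.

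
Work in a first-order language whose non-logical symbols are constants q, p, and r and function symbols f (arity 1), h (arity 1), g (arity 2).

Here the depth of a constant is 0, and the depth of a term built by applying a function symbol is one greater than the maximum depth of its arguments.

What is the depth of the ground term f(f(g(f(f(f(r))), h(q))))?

depth(f(r)) = 1 + depth(r) = 1 + 0 = 1
depth(f(f(r))) = 1 + depth(f(r)) = 1 + 1 = 2
depth(f(f(f(r)))) = 1 + depth(f(f(r))) = 1 + 2 = 3
depth(h(q)) = 1 + depth(q) = 1 + 0 = 1
depth(g(f(f(f(r))), h(q))) = 1 + max(3, 1) = 4
depth(f(g(f(f(f(r))), h(q)))) = 1 + depth(g(f(f(f(r))), h(q))) = 1 + 4 = 5
depth(f(f(g(f(f(f(r))), h(q))))) = 1 + depth(f(g(f(f(f(r))), h(q)))) = 1 + 5 = 6

6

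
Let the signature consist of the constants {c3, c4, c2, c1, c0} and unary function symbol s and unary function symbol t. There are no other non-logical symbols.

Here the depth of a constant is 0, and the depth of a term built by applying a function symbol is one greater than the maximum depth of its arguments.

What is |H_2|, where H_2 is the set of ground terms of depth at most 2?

Count level by level. With function symbols s/1, t/1, the terms of depth ≤ k are the 5 constants together with each function applied to depth-≤(k−1) tuples, so N_k = 5 + N_{k-1} + N_{k-1}.
N_0 = 5
N_1 = 5 + 5 + 5 = 15
N_2 = 5 + 15 + 15 = 35

35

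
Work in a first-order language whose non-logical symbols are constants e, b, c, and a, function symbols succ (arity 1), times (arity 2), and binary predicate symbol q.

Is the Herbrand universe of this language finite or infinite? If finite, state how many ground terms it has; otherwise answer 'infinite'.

The signature has at least one function symbol (succ, arity 1) and at least one constant (e).
Iterating succ gives infinitely many distinct ground terms: e, succ(e), succ(succ(e)), ...
So the Herbrand universe is infinite.

infinite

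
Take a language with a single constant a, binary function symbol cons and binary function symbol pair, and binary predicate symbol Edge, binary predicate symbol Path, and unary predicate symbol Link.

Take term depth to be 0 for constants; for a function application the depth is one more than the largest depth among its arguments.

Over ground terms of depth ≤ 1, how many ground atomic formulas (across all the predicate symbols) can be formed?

21

First count ground terms of depth ≤ 1.
Write N_k for the number of ground terms of depth ≤ k. A term of depth ≤ k is either a constant or a function symbol applied to arguments of depth ≤ k−1, so N_k = 1 + N_{k-1}^2 + N_{k-1}^2.
N_0 = 1
N_1 = 1 + 1^2 + 1^2 = 3
Explicitly: a, cons(a, a), pair(a, a).
So |H| = 3.
For each predicate symbol, the number of ground atoms is |H| raised to its arity; summing:
  Edge: 3^2 = 9;  Path: 3^2 = 9;  Link: 3
Total ground atoms: 9 + 9 + 3 = 21.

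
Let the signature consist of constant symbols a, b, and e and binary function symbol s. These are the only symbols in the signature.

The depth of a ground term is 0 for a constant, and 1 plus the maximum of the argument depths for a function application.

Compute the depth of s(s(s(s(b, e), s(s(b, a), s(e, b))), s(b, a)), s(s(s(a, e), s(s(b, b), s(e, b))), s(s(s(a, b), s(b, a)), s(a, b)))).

5

depth(s(b, e)) = 1 + max(0, 0) = 1
depth(s(b, a)) = 1 + max(0, 0) = 1
depth(s(e, b)) = 1 + max(0, 0) = 1
depth(s(s(b, a), s(e, b))) = 1 + max(1, 1) = 2
depth(s(s(b, e), s(s(b, a), s(e, b)))) = 1 + max(1, 2) = 3
depth(s(s(s(b, e), s(s(b, a), s(e, b))), s(b, a))) = 1 + max(3, 1) = 4
depth(s(a, e)) = 1 + max(0, 0) = 1
depth(s(b, b)) = 1 + max(0, 0) = 1
depth(s(s(b, b), s(e, b))) = 1 + max(1, 1) = 2
depth(s(s(a, e), s(s(b, b), s(e, b)))) = 1 + max(1, 2) = 3
depth(s(a, b)) = 1 + max(0, 0) = 1
depth(s(s(a, b), s(b, a))) = 1 + max(1, 1) = 2
depth(s(s(s(a, b), s(b, a)), s(a, b))) = 1 + max(2, 1) = 3
depth(s(s(s(a, e), s(s(b, b), s(e, b))), s(s(s(a, b), s(b, a)), s(a, b)))) = 1 + max(3, 3) = 4
depth(s(s(s(s(b, e), s(s(b, a), s(e, b))), s(b, a)), s(s(s(a, e), s(s(b, b), s(e, b))), s(s(s(a, b), s(b, a)), s(a, b))))) = 1 + max(4, 4) = 5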